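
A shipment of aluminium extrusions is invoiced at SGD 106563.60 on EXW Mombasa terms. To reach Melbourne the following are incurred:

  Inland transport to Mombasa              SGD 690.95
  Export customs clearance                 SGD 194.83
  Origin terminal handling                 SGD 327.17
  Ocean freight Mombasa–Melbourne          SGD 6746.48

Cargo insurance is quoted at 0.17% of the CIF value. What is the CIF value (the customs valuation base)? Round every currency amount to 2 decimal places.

CIF value: SGD 114718.05

Let C be the CIF value. C = EXW price + pre-shipment costs + freight + 0.17% × C
C − 0.17% × C = 106563.60 + 690.95 + 194.83 + 327.17 + 6746.48
0.9983 × C = 114523.03
C = 114523.03 / 0.9983 = 114718.05
Insurance premium = 0.17% × 114718.05 = 195.02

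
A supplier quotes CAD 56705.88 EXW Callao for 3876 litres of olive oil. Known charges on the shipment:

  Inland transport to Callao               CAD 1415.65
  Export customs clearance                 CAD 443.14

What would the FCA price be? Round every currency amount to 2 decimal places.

From EXW to FCA, the seller additionally bears: inland to port, export clearance.
FCA price = 56705.88 + 1415.65 + 443.14 = 58564.67

FCA price: CAD 58564.67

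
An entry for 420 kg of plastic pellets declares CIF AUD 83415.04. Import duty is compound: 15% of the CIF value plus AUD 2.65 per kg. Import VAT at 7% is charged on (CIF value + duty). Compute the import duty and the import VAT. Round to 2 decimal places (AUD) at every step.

Import duty: AUD 13625.26; import VAT: AUD 6792.82

Ad valorem component: 83415.04 × 15% = 12512.26
Specific component: 420 × 2.65 = 1113.00
Import duty = 12512.26 + 1113.00 = 13625.26
VAT base = CIF + duty = 83415.04 + 13625.26 = 97040.30
Import VAT = 97040.30 × 7% = 6792.82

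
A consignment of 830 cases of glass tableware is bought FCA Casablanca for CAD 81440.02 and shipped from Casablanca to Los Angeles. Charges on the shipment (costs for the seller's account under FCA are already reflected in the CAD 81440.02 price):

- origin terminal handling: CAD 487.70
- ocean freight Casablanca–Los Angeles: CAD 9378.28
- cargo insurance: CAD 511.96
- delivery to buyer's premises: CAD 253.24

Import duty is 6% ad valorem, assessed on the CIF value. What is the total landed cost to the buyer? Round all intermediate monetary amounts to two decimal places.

FCA: the seller delivers export-cleared goods to the carrier; the buyer bears costs from that point.
CIF value = FCA price + origin terminal + freight + insurance = 81440.02 + 487.70 + 9378.28 + 511.96 = 91817.96
Import duty = 91817.96 × 6% = 5509.08
Buyer bears: origin terminal 487.70 + freight 9378.28 + insurance 511.96 + delivery 253.24 + duty 5509.08 = 16140.26
Landed cost = invoice 81440.02 + 16140.26 = 97580.28

Total landed cost: CAD 97580.28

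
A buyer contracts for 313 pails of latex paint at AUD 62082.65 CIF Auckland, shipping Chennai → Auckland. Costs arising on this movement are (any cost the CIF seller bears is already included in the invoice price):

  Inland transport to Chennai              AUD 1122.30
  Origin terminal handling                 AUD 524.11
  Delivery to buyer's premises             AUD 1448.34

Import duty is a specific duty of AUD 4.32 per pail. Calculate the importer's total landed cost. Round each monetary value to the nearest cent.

CIF: the seller pays costs through ocean freight and marine insurance to the destination port.
Already in the invoice (seller's account under CIF): inland to port, origin terminal — exclude.
The CIF price already equals the CIF value: 62082.65
Import duty = 313 × 4.32 = 1352.16
Buyer bears: delivery 1448.34 + duty 1352.16 = 2800.50
Landed cost = invoice 62082.65 + 2800.50 = 64883.15

Total landed cost: AUD 64883.15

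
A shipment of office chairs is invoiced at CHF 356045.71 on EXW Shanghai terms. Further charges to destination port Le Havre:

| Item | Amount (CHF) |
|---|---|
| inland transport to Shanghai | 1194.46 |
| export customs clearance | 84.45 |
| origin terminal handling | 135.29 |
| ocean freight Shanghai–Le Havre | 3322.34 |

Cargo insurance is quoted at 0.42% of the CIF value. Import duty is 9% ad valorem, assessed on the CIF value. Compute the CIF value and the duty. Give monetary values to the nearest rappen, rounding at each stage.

Let C be the CIF value. C = EXW price + pre-shipment costs + freight + 0.42% × C
C − 0.42% × C = 356045.71 + 1194.46 + 84.45 + 135.29 + 3322.34
0.9958 × C = 360782.25
C = 360782.25 / 0.9958 = 362303.93
Insurance premium = 0.42% × 362303.93 = 1521.68
Import duty = 362303.93 × 9% = 32607.35

CIF value: CHF 362303.93; import duty: CHF 32607.35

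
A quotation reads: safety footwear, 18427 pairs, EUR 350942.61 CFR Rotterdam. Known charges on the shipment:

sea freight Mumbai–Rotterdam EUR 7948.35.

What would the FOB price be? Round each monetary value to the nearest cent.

FOB price: EUR 342994.26

From CFR to FOB, the seller no longer bears: freight.
FOB price = 350942.61 − 7948.35 = 342994.26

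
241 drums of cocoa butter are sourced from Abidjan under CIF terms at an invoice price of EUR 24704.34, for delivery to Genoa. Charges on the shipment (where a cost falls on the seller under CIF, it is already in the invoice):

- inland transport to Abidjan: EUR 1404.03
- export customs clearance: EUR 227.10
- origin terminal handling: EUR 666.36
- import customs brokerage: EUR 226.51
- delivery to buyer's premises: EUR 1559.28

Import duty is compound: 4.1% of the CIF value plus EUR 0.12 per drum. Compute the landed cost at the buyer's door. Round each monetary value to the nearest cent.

CIF: the seller pays costs through ocean freight and marine insurance to the destination port.
Already in the invoice (seller's account under CIF): inland to port, export clearance, origin terminal — exclude.
The CIF price already equals the CIF value: 24704.34
Ad valorem component: 24704.34 × 4.1% = 1012.88
Specific component: 241 × 0.12 = 28.92
Import duty = 1012.88 + 28.92 = 1041.80
Buyer bears: brokerage 226.51 + delivery 1559.28 + duty 1041.80 = 2827.59
Landed cost = invoice 24704.34 + 2827.59 = 27531.93

Total landed cost: EUR 27531.93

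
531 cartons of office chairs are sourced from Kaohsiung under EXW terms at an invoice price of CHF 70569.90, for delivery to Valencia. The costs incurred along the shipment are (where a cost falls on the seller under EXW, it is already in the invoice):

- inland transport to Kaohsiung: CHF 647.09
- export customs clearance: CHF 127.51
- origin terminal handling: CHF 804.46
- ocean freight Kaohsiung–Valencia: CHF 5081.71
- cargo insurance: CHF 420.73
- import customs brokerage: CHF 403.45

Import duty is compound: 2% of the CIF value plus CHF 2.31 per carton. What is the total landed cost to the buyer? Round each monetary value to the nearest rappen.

Total landed cost: CHF 80834.49

EXW: the seller makes goods available at their premises; the buyer bears all onward costs.
CIF value = EXW price + inland to port + export clearance + origin terminal + freight + insurance = 70569.90 + 647.09 + 127.51 + 804.46 + 5081.71 + 420.73 = 77651.40
Ad valorem component: 77651.40 × 2% = 1553.03
Specific component: 531 × 2.31 = 1226.61
Import duty = 1553.03 + 1226.61 = 2779.64
Buyer bears: inland to port 647.09 + export clearance 127.51 + origin terminal 804.46 + freight 5081.71 + insurance 420.73 + brokerage 403.45 + duty 2779.64 = 10264.59
Landed cost = invoice 70569.90 + 10264.59 = 80834.49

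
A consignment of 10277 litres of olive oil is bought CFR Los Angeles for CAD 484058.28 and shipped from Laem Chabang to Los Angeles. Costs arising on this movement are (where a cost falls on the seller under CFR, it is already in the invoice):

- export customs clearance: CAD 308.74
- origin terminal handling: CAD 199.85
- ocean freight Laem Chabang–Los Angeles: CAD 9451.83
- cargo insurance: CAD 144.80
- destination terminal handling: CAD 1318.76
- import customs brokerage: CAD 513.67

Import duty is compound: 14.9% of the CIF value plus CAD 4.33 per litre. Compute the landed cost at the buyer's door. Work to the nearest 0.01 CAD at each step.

CFR: the seller pays costs through ocean freight to the destination port, but not insurance.
Already in the invoice (seller's account under CFR): export clearance, origin terminal, freight — exclude.
CIF value = CFR price + insurance = 484058.28 + 144.80 = 484203.08
Ad valorem component: 484203.08 × 14.9% = 72146.26
Specific component: 10277 × 4.33 = 44499.41
Import duty = 72146.26 + 44499.41 = 116645.67
Buyer bears: insurance 144.80 + destination terminal 1318.76 + brokerage 513.67 + duty 116645.67 = 118622.90
Landed cost = invoice 484058.28 + 118622.90 = 602681.18

Total landed cost: CAD 602681.18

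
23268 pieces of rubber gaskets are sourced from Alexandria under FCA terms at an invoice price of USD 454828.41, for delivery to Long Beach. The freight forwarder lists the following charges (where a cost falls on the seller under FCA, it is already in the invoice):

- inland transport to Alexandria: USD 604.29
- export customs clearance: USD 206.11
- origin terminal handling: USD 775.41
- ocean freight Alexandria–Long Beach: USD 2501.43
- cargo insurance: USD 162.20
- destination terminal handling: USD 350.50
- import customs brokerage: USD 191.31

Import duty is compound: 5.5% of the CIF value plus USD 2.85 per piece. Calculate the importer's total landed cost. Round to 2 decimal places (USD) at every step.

FCA: the seller delivers export-cleared goods to the carrier; the buyer bears costs from that point.
Already in the invoice (seller's account under FCA): inland to port, export clearance — exclude.
CIF value = FCA price + origin terminal + freight + insurance = 454828.41 + 775.41 + 2501.43 + 162.20 = 458267.45
Ad valorem component: 458267.45 × 5.5% = 25204.71
Specific component: 23268 × 2.85 = 66313.80
Import duty = 25204.71 + 66313.80 = 91518.51
Buyer bears: origin terminal 775.41 + freight 2501.43 + insurance 162.20 + destination terminal 350.50 + brokerage 191.31 + duty 91518.51 = 95499.36
Landed cost = invoice 454828.41 + 95499.36 = 550327.77

Total landed cost: USD 550327.77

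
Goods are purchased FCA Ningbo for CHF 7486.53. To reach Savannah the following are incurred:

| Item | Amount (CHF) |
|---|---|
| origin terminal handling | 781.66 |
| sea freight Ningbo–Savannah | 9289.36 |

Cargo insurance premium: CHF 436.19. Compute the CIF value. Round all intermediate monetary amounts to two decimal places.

CIF = FCA price + pre-shipment costs + freight + insurance
CIF = 7486.53 + 781.66 + 9289.36 + 436.19 = 17993.74

CIF value: CHF 17993.74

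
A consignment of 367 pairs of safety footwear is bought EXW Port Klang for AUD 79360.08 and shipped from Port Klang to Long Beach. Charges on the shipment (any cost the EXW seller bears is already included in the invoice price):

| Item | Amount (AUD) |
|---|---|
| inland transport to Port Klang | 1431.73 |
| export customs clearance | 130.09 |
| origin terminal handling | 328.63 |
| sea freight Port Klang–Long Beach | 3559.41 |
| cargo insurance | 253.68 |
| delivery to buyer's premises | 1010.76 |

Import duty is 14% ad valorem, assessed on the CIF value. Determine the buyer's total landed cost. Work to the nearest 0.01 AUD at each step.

Total landed cost: AUD 97983.29

EXW: the seller makes goods available at their premises; the buyer bears all onward costs.
CIF value = EXW price + inland to port + export clearance + origin terminal + freight + insurance = 79360.08 + 1431.73 + 130.09 + 328.63 + 3559.41 + 253.68 = 85063.62
Import duty = 85063.62 × 14% = 11908.91
Buyer bears: inland to port 1431.73 + export clearance 130.09 + origin terminal 328.63 + freight 3559.41 + insurance 253.68 + delivery 1010.76 + duty 11908.91 = 18623.21
Landed cost = invoice 79360.08 + 18623.21 = 97983.29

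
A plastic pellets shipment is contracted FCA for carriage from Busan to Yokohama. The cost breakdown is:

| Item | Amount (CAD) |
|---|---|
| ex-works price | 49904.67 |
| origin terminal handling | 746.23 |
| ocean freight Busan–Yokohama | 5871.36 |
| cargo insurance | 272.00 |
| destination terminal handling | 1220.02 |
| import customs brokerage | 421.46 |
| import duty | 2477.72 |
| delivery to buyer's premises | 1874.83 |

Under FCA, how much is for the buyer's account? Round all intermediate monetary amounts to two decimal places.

Buyer's account: CAD 12883.62

FCA: the seller delivers export-cleared goods to the carrier; the buyer bears costs from that point.
Seller's account: goods 49904.67 = 49904.67
Buyer's account: origin terminal 746.23 + freight 5871.36 + insurance 272.00 + destination terminal 1220.02 + brokerage 421.46 + duty 2477.72 + delivery 1874.83 = 12883.62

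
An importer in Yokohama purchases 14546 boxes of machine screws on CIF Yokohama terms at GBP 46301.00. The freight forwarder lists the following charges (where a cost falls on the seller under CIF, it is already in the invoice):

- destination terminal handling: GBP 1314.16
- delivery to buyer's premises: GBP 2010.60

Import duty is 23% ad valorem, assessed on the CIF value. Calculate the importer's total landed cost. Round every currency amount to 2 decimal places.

Total landed cost: GBP 60274.99

CIF: the seller pays costs through ocean freight and marine insurance to the destination port.
The CIF price already equals the CIF value: 46301.00
Import duty = 46301.00 × 23% = 10649.23
Buyer bears: destination terminal 1314.16 + delivery 2010.60 + duty 10649.23 = 13973.99
Landed cost = invoice 46301.00 + 13973.99 = 60274.99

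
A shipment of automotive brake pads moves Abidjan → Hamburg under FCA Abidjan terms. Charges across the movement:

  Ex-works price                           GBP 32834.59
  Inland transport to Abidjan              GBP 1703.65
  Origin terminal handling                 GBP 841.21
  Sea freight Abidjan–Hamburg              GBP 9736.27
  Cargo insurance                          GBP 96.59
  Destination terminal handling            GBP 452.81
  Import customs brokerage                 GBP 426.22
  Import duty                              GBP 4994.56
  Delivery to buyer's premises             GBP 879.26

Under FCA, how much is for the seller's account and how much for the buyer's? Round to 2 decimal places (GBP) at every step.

FCA: the seller delivers export-cleared goods to the carrier; the buyer bears costs from that point.
Seller's account: goods 32834.59 + inland to port 1703.65 = 34538.24
Buyer's account: origin terminal 841.21 + freight 9736.27 + insurance 96.59 + destination terminal 452.81 + brokerage 426.22 + duty 4994.56 + delivery 879.26 = 17426.92

Seller: GBP 34538.24; buyer: GBP 17426.92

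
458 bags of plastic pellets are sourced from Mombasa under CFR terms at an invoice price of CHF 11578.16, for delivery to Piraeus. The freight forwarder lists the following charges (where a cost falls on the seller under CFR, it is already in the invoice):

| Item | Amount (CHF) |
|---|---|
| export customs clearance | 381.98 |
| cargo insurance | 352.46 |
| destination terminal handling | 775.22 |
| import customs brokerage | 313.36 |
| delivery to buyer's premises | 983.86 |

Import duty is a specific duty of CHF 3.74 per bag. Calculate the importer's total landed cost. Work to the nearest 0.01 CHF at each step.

Total landed cost: CHF 15715.98

CFR: the seller pays costs through ocean freight to the destination port, but not insurance.
Already in the invoice (seller's account under CFR): export clearance — exclude.
CIF value = CFR price + insurance = 11578.16 + 352.46 = 11930.62
Import duty = 458 × 3.74 = 1712.92
Buyer bears: insurance 352.46 + destination terminal 775.22 + brokerage 313.36 + delivery 983.86 + duty 1712.92 = 4137.82
Landed cost = invoice 11578.16 + 4137.82 = 15715.98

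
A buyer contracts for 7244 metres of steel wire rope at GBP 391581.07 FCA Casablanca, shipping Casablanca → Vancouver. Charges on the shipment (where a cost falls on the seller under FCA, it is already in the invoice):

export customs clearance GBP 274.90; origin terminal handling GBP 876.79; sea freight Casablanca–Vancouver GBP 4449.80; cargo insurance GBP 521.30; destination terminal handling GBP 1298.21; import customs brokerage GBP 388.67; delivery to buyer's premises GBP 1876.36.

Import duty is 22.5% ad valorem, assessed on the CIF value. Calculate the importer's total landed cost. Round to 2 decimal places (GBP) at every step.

FCA: the seller delivers export-cleared goods to the carrier; the buyer bears costs from that point.
Already in the invoice (seller's account under FCA): export clearance — exclude.
CIF value = FCA price + origin terminal + freight + insurance = 391581.07 + 876.79 + 4449.80 + 521.30 = 397428.96
Import duty = 397428.96 × 22.5% = 89421.52
Buyer bears: origin terminal 876.79 + freight 4449.80 + insurance 521.30 + destination terminal 1298.21 + brokerage 388.67 + delivery 1876.36 + duty 89421.52 = 98832.65
Landed cost = invoice 391581.07 + 98832.65 = 490413.72

Total landed cost: GBP 490413.72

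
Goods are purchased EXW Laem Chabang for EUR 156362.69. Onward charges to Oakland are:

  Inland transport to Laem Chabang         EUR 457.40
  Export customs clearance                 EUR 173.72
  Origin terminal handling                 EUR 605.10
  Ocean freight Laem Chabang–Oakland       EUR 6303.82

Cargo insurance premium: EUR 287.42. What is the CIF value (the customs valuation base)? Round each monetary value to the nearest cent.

CIF value: EUR 164190.15

CIF = EXW price + pre-shipment costs + freight + insurance
CIF = 156362.69 + 457.40 + 173.72 + 605.10 + 6303.82 + 287.42 = 164190.15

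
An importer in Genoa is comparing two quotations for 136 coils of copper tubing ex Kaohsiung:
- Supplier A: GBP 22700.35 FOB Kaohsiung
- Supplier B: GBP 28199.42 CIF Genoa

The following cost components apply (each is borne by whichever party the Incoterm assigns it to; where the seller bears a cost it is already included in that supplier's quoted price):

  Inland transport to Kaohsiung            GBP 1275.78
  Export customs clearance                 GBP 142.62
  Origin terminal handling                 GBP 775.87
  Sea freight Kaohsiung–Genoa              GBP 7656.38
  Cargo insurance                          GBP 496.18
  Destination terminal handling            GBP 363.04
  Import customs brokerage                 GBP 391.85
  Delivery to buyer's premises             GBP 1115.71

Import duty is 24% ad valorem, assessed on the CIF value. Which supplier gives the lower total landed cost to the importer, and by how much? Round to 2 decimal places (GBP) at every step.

Supplier A (FOB):
CIF value = FOB price + freight + insurance = 22700.35 + 7656.38 + 496.18 = 30852.91
Import duty = 30852.91 × 24% = 7404.70
Buyer bears (A): 7656.38 + 496.18 + 363.04 + 391.85 + 1115.71 = 10023.16
Landed cost (A) = invoice 22700.35 + 10023.16 + duty 7404.70 = 40128.21
Supplier B (CIF):
The CIF price already equals the CIF value: 28199.42
Import duty = 28199.42 × 24% = 6767.86
Buyer bears (B): 363.04 + 391.85 + 1115.71 = 1870.60
Landed cost (B) = invoice 28199.42 + 1870.60 + duty 6767.86 = 36837.88
Difference = |40128.21 − 36837.88| = 3290.33

Supplier B is cheaper by GBP 3290.33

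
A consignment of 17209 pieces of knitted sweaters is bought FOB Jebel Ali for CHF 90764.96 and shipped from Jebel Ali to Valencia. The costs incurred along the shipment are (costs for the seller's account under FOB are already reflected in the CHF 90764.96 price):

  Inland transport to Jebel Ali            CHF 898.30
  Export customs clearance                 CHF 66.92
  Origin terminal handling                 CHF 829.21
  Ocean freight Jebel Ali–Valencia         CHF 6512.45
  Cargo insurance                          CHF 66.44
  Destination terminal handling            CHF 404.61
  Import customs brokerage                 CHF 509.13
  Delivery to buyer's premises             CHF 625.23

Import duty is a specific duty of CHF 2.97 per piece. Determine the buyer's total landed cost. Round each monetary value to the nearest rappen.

FOB: the seller bears costs until goods are on board at the origin port; the buyer bears freight, insurance and all costs thereafter.
Already in the invoice (seller's account under FOB): inland to port, export clearance, origin terminal — exclude.
CIF value = FOB price + freight + insurance = 90764.96 + 6512.45 + 66.44 = 97343.85
Import duty = 17209 × 2.97 = 51110.73
Buyer bears: freight 6512.45 + insurance 66.44 + destination terminal 404.61 + brokerage 509.13 + delivery 625.23 + duty 51110.73 = 59228.59
Landed cost = invoice 90764.96 + 59228.59 = 149993.55

Total landed cost: CHF 149993.55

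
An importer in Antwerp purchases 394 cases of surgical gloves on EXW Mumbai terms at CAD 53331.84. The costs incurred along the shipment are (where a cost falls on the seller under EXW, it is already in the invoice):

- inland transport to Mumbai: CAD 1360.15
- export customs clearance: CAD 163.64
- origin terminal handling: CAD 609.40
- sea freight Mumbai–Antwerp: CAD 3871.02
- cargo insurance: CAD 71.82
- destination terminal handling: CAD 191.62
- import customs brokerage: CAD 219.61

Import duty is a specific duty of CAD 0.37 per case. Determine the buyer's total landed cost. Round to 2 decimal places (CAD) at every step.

Total landed cost: CAD 59964.88

EXW: the seller makes goods available at their premises; the buyer bears all onward costs.
CIF value = EXW price + inland to port + export clearance + origin terminal + freight + insurance = 53331.84 + 1360.15 + 163.64 + 609.40 + 3871.02 + 71.82 = 59407.87
Import duty = 394 × 0.37 = 145.78
Buyer bears: inland to port 1360.15 + export clearance 163.64 + origin terminal 609.40 + freight 3871.02 + insurance 71.82 + destination terminal 191.62 + brokerage 219.61 + duty 145.78 = 6633.04
Landed cost = invoice 53331.84 + 6633.04 = 59964.88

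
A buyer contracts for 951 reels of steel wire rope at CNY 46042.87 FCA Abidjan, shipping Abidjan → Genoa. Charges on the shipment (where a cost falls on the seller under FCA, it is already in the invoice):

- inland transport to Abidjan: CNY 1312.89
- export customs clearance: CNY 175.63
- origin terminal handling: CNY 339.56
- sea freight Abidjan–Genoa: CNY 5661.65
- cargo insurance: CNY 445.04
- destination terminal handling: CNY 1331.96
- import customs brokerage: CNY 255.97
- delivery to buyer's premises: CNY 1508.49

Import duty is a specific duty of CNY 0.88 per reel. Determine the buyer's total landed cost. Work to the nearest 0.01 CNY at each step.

Total landed cost: CNY 56422.42

FCA: the seller delivers export-cleared goods to the carrier; the buyer bears costs from that point.
Already in the invoice (seller's account under FCA): inland to port, export clearance — exclude.
CIF value = FCA price + origin terminal + freight + insurance = 46042.87 + 339.56 + 5661.65 + 445.04 = 52489.12
Import duty = 951 × 0.88 = 836.88
Buyer bears: origin terminal 339.56 + freight 5661.65 + insurance 445.04 + destination terminal 1331.96 + brokerage 255.97 + delivery 1508.49 + duty 836.88 = 10379.55
Landed cost = invoice 46042.87 + 10379.55 = 56422.42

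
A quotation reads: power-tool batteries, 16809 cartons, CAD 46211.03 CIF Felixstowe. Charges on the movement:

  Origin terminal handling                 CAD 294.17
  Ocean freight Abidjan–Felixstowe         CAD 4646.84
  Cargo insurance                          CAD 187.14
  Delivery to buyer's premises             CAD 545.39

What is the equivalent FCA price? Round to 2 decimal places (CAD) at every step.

Not relevant to the conversion: delivery — on the buyer under both terms; not part of either seller's price.
From CIF to FCA, the seller no longer bears: origin terminal, freight, insurance.
FCA price = 46211.03 − 294.17 − 4646.84 − 187.14 = 41082.88

FCA price: CAD 41082.88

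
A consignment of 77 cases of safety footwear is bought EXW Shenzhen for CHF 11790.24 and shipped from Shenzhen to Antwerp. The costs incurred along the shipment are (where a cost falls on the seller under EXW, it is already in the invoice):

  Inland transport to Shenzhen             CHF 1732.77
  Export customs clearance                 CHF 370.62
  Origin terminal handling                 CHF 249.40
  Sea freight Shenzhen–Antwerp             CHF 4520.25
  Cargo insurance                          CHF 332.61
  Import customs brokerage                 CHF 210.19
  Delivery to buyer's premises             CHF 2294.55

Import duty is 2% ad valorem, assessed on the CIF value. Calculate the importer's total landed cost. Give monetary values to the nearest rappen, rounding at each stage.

EXW: the seller makes goods available at their premises; the buyer bears all onward costs.
CIF value = EXW price + inland to port + export clearance + origin terminal + freight + insurance = 11790.24 + 1732.77 + 370.62 + 249.40 + 4520.25 + 332.61 = 18995.89
Import duty = 18995.89 × 2% = 379.92
Buyer bears: inland to port 1732.77 + export clearance 370.62 + origin terminal 249.40 + freight 4520.25 + insurance 332.61 + brokerage 210.19 + delivery 2294.55 + duty 379.92 = 10090.31
Landed cost = invoice 11790.24 + 10090.31 = 21880.55

Total landed cost: CHF 21880.55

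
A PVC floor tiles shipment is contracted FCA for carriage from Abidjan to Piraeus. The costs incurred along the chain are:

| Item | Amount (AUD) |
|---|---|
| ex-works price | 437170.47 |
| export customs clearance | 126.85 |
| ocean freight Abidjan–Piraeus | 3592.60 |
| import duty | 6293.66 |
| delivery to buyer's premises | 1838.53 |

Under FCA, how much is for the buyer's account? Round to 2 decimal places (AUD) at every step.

Buyer's account: AUD 11724.79

FCA: the seller delivers export-cleared goods to the carrier; the buyer bears costs from that point.
Seller's account: goods 437170.47 + export clearance 126.85 = 437297.32
Buyer's account: freight 3592.60 + duty 6293.66 + delivery 1838.53 = 11724.79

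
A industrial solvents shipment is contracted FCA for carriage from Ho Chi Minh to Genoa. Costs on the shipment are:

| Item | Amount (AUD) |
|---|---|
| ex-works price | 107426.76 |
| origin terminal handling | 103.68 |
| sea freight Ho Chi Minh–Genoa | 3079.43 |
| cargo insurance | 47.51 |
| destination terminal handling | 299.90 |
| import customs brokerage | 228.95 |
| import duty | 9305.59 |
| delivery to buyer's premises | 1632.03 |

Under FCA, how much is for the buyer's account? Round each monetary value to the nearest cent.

FCA: the seller delivers export-cleared goods to the carrier; the buyer bears costs from that point.
Seller's account: goods 107426.76 = 107426.76
Buyer's account: origin terminal 103.68 + freight 3079.43 + insurance 47.51 + destination terminal 299.90 + brokerage 228.95 + duty 9305.59 + delivery 1632.03 = 14697.09

Buyer's account: AUD 14697.09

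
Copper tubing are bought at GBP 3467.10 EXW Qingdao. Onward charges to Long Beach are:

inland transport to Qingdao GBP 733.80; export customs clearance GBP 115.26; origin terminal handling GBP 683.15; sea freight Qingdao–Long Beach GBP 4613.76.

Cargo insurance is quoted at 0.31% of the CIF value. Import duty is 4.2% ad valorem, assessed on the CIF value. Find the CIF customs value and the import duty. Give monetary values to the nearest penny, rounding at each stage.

Let C be the CIF value. C = EXW price + pre-shipment costs + freight + 0.31% × C
C − 0.31% × C = 3467.10 + 733.80 + 115.26 + 683.15 + 4613.76
0.9969 × C = 9613.07
C = 9613.07 / 0.9969 = 9642.96
Insurance premium = 0.31% × 9642.96 = 29.89
Import duty = 9642.96 × 4.2% = 405.00

CIF value: GBP 9642.96; import duty: GBP 405.00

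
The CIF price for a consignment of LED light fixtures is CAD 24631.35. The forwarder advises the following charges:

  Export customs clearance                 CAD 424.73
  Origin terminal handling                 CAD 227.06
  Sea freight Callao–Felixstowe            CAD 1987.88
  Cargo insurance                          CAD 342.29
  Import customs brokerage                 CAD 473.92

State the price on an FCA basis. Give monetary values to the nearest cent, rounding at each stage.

FCA price: CAD 22074.12

Not relevant to the conversion: export clearance — on the seller under both CIF and FCA; already in the CIF price and stays in the FCA price. brokerage — on the buyer under both terms; not part of either seller's price.
From CIF to FCA, the seller no longer bears: origin terminal, freight, insurance.
FCA price = 24631.35 − 227.06 − 1987.88 − 342.29 = 22074.12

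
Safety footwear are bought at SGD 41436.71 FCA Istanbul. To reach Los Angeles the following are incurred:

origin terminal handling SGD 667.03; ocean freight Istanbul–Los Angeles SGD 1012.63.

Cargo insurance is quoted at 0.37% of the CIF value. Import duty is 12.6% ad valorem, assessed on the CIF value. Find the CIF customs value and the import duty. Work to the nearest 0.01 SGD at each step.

Let C be the CIF value. C = FCA price + pre-shipment costs + freight + 0.37% × C
C − 0.37% × C = 41436.71 + 667.03 + 1012.63
0.9963 × C = 43116.37
C = 43116.37 / 0.9963 = 43276.49
Insurance premium = 0.37% × 43276.49 = 160.12
Import duty = 43276.49 × 12.6% = 5452.84

CIF value: SGD 43276.49; import duty: SGD 5452.84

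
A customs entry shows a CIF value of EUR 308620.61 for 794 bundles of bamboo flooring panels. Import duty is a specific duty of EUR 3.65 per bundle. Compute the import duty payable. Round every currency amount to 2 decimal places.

Import duty = 794 × 3.65 = 2898.10

Import duty: EUR 2898.10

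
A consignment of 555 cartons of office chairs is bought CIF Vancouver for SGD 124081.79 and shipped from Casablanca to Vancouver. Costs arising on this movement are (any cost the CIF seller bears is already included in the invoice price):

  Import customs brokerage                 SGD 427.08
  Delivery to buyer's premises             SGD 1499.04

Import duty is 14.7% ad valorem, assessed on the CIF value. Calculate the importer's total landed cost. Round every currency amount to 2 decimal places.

CIF: the seller pays costs through ocean freight and marine insurance to the destination port.
The CIF price already equals the CIF value: 124081.79
Import duty = 124081.79 × 14.7% = 18240.02
Buyer bears: brokerage 427.08 + delivery 1499.04 + duty 18240.02 = 20166.14
Landed cost = invoice 124081.79 + 20166.14 = 144247.93

Total landed cost: SGD 144247.93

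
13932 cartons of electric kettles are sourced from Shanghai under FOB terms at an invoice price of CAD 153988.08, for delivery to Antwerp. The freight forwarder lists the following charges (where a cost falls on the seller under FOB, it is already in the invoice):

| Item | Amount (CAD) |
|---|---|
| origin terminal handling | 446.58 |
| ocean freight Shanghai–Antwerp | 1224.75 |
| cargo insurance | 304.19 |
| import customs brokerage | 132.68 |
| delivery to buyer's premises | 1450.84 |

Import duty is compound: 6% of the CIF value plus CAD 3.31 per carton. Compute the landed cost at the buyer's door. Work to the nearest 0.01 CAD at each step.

FOB: the seller bears costs until goods are on board at the origin port; the buyer bears freight, insurance and all costs thereafter.
Already in the invoice (seller's account under FOB): origin terminal — exclude.
CIF value = FOB price + freight + insurance = 153988.08 + 1224.75 + 304.19 = 155517.02
Ad valorem component: 155517.02 × 6% = 9331.02
Specific component: 13932 × 3.31 = 46114.92
Import duty = 9331.02 + 46114.92 = 55445.94
Buyer bears: freight 1224.75 + insurance 304.19 + brokerage 132.68 + delivery 1450.84 + duty 55445.94 = 58558.40
Landed cost = invoice 153988.08 + 58558.40 = 212546.48

Total landed cost: CAD 212546.48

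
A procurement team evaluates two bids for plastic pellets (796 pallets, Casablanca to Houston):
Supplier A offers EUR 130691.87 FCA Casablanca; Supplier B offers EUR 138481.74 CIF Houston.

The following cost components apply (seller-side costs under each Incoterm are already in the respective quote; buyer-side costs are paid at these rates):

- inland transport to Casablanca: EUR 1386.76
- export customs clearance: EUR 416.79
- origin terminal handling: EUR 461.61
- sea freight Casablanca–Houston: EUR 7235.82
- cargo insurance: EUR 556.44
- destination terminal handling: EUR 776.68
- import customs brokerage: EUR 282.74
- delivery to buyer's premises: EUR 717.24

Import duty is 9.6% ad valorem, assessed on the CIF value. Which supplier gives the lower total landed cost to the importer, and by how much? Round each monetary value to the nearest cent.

Supplier B is cheaper by EUR 508.54

Supplier A (FCA):
CIF value = FCA price + origin terminal + freight + insurance = 130691.87 + 461.61 + 7235.82 + 556.44 = 138945.74
Import duty = 138945.74 × 9.6% = 13338.79
Buyer bears (A): 461.61 + 7235.82 + 556.44 + 776.68 + 282.74 + 717.24 = 10030.53
Landed cost (A) = invoice 130691.87 + 10030.53 + duty 13338.79 = 154061.19
Supplier B (CIF):
The CIF price already equals the CIF value: 138481.74
Import duty = 138481.74 × 9.6% = 13294.25
Buyer bears (B): 776.68 + 282.74 + 717.24 = 1776.66
Landed cost (B) = invoice 138481.74 + 1776.66 + duty 13294.25 = 153552.65
Difference = |154061.19 − 153552.65| = 508.54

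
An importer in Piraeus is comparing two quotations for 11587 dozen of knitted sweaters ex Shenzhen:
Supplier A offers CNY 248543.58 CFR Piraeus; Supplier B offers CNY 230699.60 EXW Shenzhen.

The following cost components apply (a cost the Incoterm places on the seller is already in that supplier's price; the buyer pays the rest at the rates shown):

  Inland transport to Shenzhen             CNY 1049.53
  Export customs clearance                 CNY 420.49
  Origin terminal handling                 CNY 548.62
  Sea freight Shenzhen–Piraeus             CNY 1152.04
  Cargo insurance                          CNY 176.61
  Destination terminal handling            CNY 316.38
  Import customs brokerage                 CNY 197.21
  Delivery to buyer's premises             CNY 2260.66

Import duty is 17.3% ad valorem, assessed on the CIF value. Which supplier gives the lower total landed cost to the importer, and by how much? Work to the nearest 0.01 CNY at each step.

Supplier B is cheaper by CNY 17211.78

Supplier A (CFR):
CIF value = CFR price + insurance = 248543.58 + 176.61 = 248720.19
Import duty = 248720.19 × 17.3% = 43028.59
Buyer bears (A): 176.61 + 316.38 + 197.21 + 2260.66 = 2950.86
Landed cost (A) = invoice 248543.58 + 2950.86 + duty 43028.59 = 294523.03
Supplier B (EXW):
CIF value = EXW price + inland to port + export clearance + origin terminal + freight + insurance = 230699.60 + 1049.53 + 420.49 + 548.62 + 1152.04 + 176.61 = 234046.89
Import duty = 234046.89 × 17.3% = 40490.11
Buyer bears (B): 1049.53 + 420.49 + 548.62 + 1152.04 + 176.61 + 316.38 + 197.21 + 2260.66 = 6121.54
Landed cost (B) = invoice 230699.60 + 6121.54 + duty 40490.11 = 277311.25
Difference = |294523.03 − 277311.25| = 17211.78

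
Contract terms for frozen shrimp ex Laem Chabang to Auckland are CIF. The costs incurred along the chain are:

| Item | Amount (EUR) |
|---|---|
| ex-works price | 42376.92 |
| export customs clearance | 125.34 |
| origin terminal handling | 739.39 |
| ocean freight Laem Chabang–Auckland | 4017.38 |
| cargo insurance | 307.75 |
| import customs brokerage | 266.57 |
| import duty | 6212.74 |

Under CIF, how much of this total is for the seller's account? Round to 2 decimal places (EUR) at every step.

CIF: the seller pays costs through ocean freight and marine insurance to the destination port.
Seller's account: goods 42376.92 + export clearance 125.34 + origin terminal 739.39 + freight 4017.38 + insurance 307.75 = 47566.78
Buyer's account: brokerage 266.57 + duty 6212.74 = 6479.31

Seller's account: EUR 47566.78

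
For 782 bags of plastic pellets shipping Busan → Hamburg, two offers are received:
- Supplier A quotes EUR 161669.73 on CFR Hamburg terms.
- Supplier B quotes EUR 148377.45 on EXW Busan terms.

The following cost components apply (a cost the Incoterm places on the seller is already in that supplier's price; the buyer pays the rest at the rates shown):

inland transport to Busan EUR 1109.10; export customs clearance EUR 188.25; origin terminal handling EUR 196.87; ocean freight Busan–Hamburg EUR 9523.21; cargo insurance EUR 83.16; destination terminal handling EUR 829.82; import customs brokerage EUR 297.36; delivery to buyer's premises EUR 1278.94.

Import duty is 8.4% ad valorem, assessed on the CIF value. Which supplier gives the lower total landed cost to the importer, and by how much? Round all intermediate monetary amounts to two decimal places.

Supplier A (CFR):
CIF value = CFR price + insurance = 161669.73 + 83.16 = 161752.89
Import duty = 161752.89 × 8.4% = 13587.24
Buyer bears (A): 83.16 + 829.82 + 297.36 + 1278.94 = 2489.28
Landed cost (A) = invoice 161669.73 + 2489.28 + duty 13587.24 = 177746.25
Supplier B (EXW):
CIF value = EXW price + inland to port + export clearance + origin terminal + freight + insurance = 148377.45 + 1109.10 + 188.25 + 196.87 + 9523.21 + 83.16 = 159478.04
Import duty = 159478.04 × 8.4% = 13396.16
Buyer bears (B): 1109.10 + 188.25 + 196.87 + 9523.21 + 83.16 + 829.82 + 297.36 + 1278.94 = 13506.71
Landed cost (B) = invoice 148377.45 + 13506.71 + duty 13396.16 = 175280.32
Difference = |177746.25 − 175280.32| = 2465.93

Supplier B is cheaper by EUR 2465.93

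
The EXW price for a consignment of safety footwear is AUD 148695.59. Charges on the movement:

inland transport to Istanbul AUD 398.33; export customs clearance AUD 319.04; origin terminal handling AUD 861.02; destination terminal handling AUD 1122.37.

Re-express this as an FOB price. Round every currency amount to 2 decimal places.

FOB price: AUD 150273.98

Not relevant to the conversion: destination terminal — on the buyer under both terms; not part of either seller's price.
From EXW to FOB, the seller additionally bears: inland to port, export clearance, origin terminal.
FOB price = 148695.59 + 398.33 + 319.04 + 861.02 = 150273.98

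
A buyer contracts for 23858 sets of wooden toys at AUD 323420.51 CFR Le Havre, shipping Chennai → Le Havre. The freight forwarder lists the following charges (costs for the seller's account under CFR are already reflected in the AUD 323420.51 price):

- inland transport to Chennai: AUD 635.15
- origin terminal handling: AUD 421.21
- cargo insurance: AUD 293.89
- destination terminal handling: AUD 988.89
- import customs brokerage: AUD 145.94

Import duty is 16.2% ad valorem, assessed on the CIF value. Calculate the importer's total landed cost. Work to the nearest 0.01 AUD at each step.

Total landed cost: AUD 377290.96

CFR: the seller pays costs through ocean freight to the destination port, but not insurance.
Already in the invoice (seller's account under CFR): inland to port, origin terminal — exclude.
CIF value = CFR price + insurance = 323420.51 + 293.89 = 323714.40
Import duty = 323714.40 × 16.2% = 52441.73
Buyer bears: insurance 293.89 + destination terminal 988.89 + brokerage 145.94 + duty 52441.73 = 53870.45
Landed cost = invoice 323420.51 + 53870.45 = 377290.96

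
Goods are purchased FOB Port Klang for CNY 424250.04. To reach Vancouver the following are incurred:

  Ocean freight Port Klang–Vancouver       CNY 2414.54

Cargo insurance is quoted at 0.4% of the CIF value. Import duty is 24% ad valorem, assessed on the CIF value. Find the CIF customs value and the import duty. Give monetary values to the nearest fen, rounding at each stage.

CIF value: CNY 428378.09; import duty: CNY 102810.74

Let C be the CIF value. C = FOB price + freight + 0.4% × C
C − 0.4% × C = 424250.04 + 2414.54
0.996 × C = 426664.58
C = 426664.58 / 0.996 = 428378.09
Insurance premium = 0.4% × 428378.09 = 1713.51
Import duty = 428378.09 × 24% = 102810.74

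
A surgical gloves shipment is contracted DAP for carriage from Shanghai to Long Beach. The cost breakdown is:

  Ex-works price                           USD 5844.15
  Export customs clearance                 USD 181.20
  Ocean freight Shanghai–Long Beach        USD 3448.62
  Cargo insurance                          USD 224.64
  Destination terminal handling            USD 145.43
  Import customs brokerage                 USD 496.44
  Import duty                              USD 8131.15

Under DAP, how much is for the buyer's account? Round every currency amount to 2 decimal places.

DAP: the seller bears all costs to the named destination except import duty and clearance.
Seller's account: goods 5844.15 + export clearance 181.20 + freight 3448.62 + insurance 224.64 + destination terminal 145.43 = 9844.04
Buyer's account: brokerage 496.44 + duty 8131.15 = 8627.59

Buyer's account: USD 8627.59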